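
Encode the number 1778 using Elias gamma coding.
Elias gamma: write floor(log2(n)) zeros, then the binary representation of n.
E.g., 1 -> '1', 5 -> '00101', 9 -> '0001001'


num_bits = floor(log2(1778)) + 1 = 11
leading_zeros = num_bits - 1 = 10
binary(1778) = 11011110010

Elias gamma(1778) = '0000000000' + '11011110010' = 000000000011011110010 (21 bits)


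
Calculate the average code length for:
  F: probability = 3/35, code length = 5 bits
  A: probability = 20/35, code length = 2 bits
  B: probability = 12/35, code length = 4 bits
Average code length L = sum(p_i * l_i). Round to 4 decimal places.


Weighted contributions p_i * l_i:
  F: (3/35) * 5 = 15/35
  A: (20/35) * 2 = 40/35
  B: (12/35) * 4 = 48/35
Sum = (15 + 40 + 48)/35 = 103/35

L = 103/35 = 2.9429 bits/symbol


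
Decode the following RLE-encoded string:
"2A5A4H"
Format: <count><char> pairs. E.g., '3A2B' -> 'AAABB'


Expanding each <count><char> pair:
  2A -> 'AA'
  5A -> 'AAAAA'
  4H -> 'HHHH'

Decoded = AAAAAAAHHHH


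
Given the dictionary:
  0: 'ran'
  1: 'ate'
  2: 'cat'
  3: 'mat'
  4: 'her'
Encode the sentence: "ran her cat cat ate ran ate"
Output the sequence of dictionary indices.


Look up each word in the dictionary:
  'ran' -> 0
  'her' -> 4
  'cat' -> 2
  'cat' -> 2
  'ate' -> 1
  'ran' -> 0
  'ate' -> 1

Encoded: [0, 4, 2, 2, 1, 0, 1]


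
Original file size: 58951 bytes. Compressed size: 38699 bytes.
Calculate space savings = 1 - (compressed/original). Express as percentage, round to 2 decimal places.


ratio = compressed/original = 38699/58951 = 0.65646
savings = 1 - ratio = 1 - 0.65646 = 0.34354
as a percentage: 0.34354 * 100 = 34.35%

Space savings = 1 - 38699/58951 = 34.35%


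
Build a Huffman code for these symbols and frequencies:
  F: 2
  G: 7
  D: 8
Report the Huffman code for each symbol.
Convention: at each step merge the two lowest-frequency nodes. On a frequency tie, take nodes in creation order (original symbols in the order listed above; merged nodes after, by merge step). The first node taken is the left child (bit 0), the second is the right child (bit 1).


Huffman tree construction:
Step 1: Merge F(2) + G(7) = 9
Step 2: Merge D(8) + (F+G)(9) = 17
Read each symbol's code off the tree from the root (left child = 0, right child = 1).

Codes:
  F: 10 (length 2)
  G: 11 (length 2)
  D: 0 (length 1)
Average code length: 26/17 = 1.5294 bits/symbol


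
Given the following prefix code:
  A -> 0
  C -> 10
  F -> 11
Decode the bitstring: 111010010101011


Decoding step by step:
Bits 11 -> F
Bits 10 -> C
Bits 10 -> C
Bits 0 -> A
Bits 10 -> C
Bits 10 -> C
Bits 10 -> C
Bits 11 -> F


Decoded message: FCCACCCF


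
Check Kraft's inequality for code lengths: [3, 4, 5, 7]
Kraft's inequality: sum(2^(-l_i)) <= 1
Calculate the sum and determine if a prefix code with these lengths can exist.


Sum = 2^(-3) + 2^(-4) + 2^(-5) + 2^(-7)
    = 0.125 + 0.0625 + 0.03125 + 0.0078125
    = 29/128 = 0.2265625
Since 0.2265625 <= 1, Kraft's inequality IS satisfied.
A prefix code with these lengths CAN exist.

Kraft sum = 0.2265625. Satisfied.


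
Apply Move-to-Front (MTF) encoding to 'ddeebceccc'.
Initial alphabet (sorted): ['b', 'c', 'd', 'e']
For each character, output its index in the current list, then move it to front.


MTF encoding:
'd': index 2 in ['b', 'c', 'd', 'e'] -> ['d', 'b', 'c', 'e']
'd': index 0 in ['d', 'b', 'c', 'e'] -> ['d', 'b', 'c', 'e']
'e': index 3 in ['d', 'b', 'c', 'e'] -> ['e', 'd', 'b', 'c']
'e': index 0 in ['e', 'd', 'b', 'c'] -> ['e', 'd', 'b', 'c']
'b': index 2 in ['e', 'd', 'b', 'c'] -> ['b', 'e', 'd', 'c']
'c': index 3 in ['b', 'e', 'd', 'c'] -> ['c', 'b', 'e', 'd']
'e': index 2 in ['c', 'b', 'e', 'd'] -> ['e', 'c', 'b', 'd']
'c': index 1 in ['e', 'c', 'b', 'd'] -> ['c', 'e', 'b', 'd']
'c': index 0 in ['c', 'e', 'b', 'd'] -> ['c', 'e', 'b', 'd']
'c': index 0 in ['c', 'e', 'b', 'd'] -> ['c', 'e', 'b', 'd']


Output: [2, 0, 3, 0, 2, 3, 2, 1, 0, 0]


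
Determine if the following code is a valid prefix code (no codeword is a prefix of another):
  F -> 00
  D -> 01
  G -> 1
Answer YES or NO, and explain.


Checking each pair (does one codeword prefix another?):
  F='00' vs D='01': no prefix
  F='00' vs G='1': no prefix
  D='01' vs F='00': no prefix
  D='01' vs G='1': no prefix
  G='1' vs F='00': no prefix
  G='1' vs D='01': no prefix
No violation found over all pairs.

YES -- this is a valid prefix code. No codeword is a prefix of any other codeword.


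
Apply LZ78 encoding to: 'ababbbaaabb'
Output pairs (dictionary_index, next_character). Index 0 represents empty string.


LZ78 encoding steps:
Dictionary: {0: ''}
Step 1: w='' (idx 0), next='a' -> output (0, 'a'), add 'a' as idx 1
Step 2: w='' (idx 0), next='b' -> output (0, 'b'), add 'b' as idx 2
Step 3: w='a' (idx 1), next='b' -> output (1, 'b'), add 'ab' as idx 3
Step 4: w='b' (idx 2), next='b' -> output (2, 'b'), add 'bb' as idx 4
Step 5: w='a' (idx 1), next='a' -> output (1, 'a'), add 'aa' as idx 5
Step 6: w='ab' (idx 3), next='b' -> output (3, 'b'), add 'abb' as idx 6


Encoded: [(0, 'a'), (0, 'b'), (1, 'b'), (2, 'b'), (1, 'a'), (3, 'b')]


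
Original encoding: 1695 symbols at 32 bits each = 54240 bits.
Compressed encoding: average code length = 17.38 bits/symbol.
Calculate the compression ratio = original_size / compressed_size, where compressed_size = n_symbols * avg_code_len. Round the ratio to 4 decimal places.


original_size = n_symbols * orig_bits = 1695 * 32 = 54240 bits
compressed_size = n_symbols * avg_code_len = 1695 * 17.38 = 29459.1 bits
ratio = original_size / compressed_size = 54240 / 29459.1 = 1.8412

Compression ratio = 1.8412


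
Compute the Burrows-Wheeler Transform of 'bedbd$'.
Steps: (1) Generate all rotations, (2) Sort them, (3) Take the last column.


Rotations (sorted):
  0: $bedbd -> last char: d
  1: bd$bed -> last char: d
  2: bedbd$ -> last char: $
  3: d$bedb -> last char: b
  4: dbd$be -> last char: e
  5: edbd$b -> last char: b


BWT = dd$beb


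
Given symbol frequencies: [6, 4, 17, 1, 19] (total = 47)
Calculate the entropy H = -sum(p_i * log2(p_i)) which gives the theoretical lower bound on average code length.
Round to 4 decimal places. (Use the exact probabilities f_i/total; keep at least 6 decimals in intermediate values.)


Per-symbol terms -p_i * log2(p_i) with p_i = f_i/47:
  p = 6/47 = 0.127660: log2(p) = -2.969626, -p*log2(p) = 0.379101
  p = 4/47 = 0.085106: log2(p) = -3.554589, -p*log2(p) = 0.302518
  p = 17/47 = 0.361702: log2(p) = -1.467126, -p*log2(p) = 0.530663
  p = 1/47 = 0.021277: log2(p) = -5.554589, -p*log2(p) = 0.118183
  p = 19/47 = 0.404255: log2(p) = -1.306661, -p*log2(p) = 0.528225
H = 0.379101 + 0.302518 + 0.530663 + 0.118183 + 0.528225 = 1.858690

H = 1.8587 bits/symbol


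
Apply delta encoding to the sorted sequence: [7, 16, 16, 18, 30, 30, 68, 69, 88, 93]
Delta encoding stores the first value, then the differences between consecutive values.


First value: 7
Deltas:
  16 - 7 = 9
  16 - 16 = 0
  18 - 16 = 2
  30 - 18 = 12
  30 - 30 = 0
  68 - 30 = 38
  69 - 68 = 1
  88 - 69 = 19
  93 - 88 = 5


Delta encoded: [7, 9, 0, 2, 12, 0, 38, 1, 19, 5]


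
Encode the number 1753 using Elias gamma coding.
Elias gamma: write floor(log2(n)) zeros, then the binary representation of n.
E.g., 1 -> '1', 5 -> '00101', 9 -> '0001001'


num_bits = floor(log2(1753)) + 1 = 11
leading_zeros = num_bits - 1 = 10
binary(1753) = 11011011001

Elias gamma(1753) = '0000000000' + '11011011001' = 000000000011011011001 (21 bits)


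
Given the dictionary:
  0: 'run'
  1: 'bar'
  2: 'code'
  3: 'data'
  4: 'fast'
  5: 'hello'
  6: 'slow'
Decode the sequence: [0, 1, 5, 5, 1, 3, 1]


Look up each index in the dictionary:
  0 -> 'run'
  1 -> 'bar'
  5 -> 'hello'
  5 -> 'hello'
  1 -> 'bar'
  3 -> 'data'
  1 -> 'bar'

Decoded: "run bar hello hello bar data bar"


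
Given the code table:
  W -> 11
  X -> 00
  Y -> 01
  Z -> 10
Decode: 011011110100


Decoding:
01 -> Y
10 -> Z
11 -> W
11 -> W
01 -> Y
00 -> X


Result: YZWWYX


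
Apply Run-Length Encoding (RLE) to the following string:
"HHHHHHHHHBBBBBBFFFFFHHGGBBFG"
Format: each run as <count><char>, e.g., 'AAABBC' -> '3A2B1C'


Scanning runs left to right:
  i=0: run of 'H' x 9 -> '9H'
  i=9: run of 'B' x 6 -> '6B'
  i=15: run of 'F' x 5 -> '5F'
  i=20: run of 'H' x 2 -> '2H'
  i=22: run of 'G' x 2 -> '2G'
  i=24: run of 'B' x 2 -> '2B'
  i=26: run of 'F' x 1 -> '1F'
  i=27: run of 'G' x 1 -> '1G'

RLE = 9H6B5F2H2G2B1F1G


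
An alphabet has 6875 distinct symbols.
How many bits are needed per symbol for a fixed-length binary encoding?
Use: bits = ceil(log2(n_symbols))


log2(6875) = 12.7471
Bracket: 2^12 = 4096 < 6875 <= 2^13 = 8192
So ceil(log2(6875)) = 13

bits = ceil(log2(6875)) = ceil(12.7471) = 13 bits


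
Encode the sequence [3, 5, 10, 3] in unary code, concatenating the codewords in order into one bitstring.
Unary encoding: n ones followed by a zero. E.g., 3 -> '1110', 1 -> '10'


Encode each number as n ones followed by a terminating 0:
  3 -> 1110 (4 bits)
  5 -> 111110 (6 bits)
  10 -> 11111111110 (11 bits)
  3 -> 1110 (4 bits)
Total length = 4 + 6 + 11 + 4 = 25 bits.

Unary([3, 5, 10, 3]) = 1110111110111111111101110 (25 bits)


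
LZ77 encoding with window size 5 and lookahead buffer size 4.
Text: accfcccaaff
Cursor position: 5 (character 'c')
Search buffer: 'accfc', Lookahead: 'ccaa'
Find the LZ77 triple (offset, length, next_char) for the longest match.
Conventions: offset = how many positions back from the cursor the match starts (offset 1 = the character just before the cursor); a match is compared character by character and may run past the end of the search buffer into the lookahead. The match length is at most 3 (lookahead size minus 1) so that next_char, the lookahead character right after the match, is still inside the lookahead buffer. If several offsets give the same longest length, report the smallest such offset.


Try each offset into the search buffer:
  offset=1 (pos 4, char 'c'): match length 2
  offset=2 (pos 3, char 'f'): match length 0
  offset=3 (pos 2, char 'c'): match length 1
  offset=4 (pos 1, char 'c'): match length 2
  offset=5 (pos 0, char 'a'): match length 0
Longest match has length 2, found at offsets 1, 4; take the smallest, offset 1.
next_char = character at position 5 + 2 = 7 -> 'a'

Best match: offset=1, length=2 (matching 'cc' starting at position 4)
LZ77 triple: (1, 2, 'a')


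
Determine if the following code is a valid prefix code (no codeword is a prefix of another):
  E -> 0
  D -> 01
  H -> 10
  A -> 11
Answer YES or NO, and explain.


Checking each pair (does one codeword prefix another?):
  E='0' vs D='01': prefix -- VIOLATION

NO -- this is NOT a valid prefix code. E (0) is a prefix of D (01).


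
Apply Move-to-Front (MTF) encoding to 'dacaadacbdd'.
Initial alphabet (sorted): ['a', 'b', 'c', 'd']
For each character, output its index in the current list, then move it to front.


MTF encoding:
'd': index 3 in ['a', 'b', 'c', 'd'] -> ['d', 'a', 'b', 'c']
'a': index 1 in ['d', 'a', 'b', 'c'] -> ['a', 'd', 'b', 'c']
'c': index 3 in ['a', 'd', 'b', 'c'] -> ['c', 'a', 'd', 'b']
'a': index 1 in ['c', 'a', 'd', 'b'] -> ['a', 'c', 'd', 'b']
'a': index 0 in ['a', 'c', 'd', 'b'] -> ['a', 'c', 'd', 'b']
'd': index 2 in ['a', 'c', 'd', 'b'] -> ['d', 'a', 'c', 'b']
'a': index 1 in ['d', 'a', 'c', 'b'] -> ['a', 'd', 'c', 'b']
'c': index 2 in ['a', 'd', 'c', 'b'] -> ['c', 'a', 'd', 'b']
'b': index 3 in ['c', 'a', 'd', 'b'] -> ['b', 'c', 'a', 'd']
'd': index 3 in ['b', 'c', 'a', 'd'] -> ['d', 'b', 'c', 'a']
'd': index 0 in ['d', 'b', 'c', 'a'] -> ['d', 'b', 'c', 'a']


Output: [3, 1, 3, 1, 0, 2, 1, 2, 3, 3, 0]


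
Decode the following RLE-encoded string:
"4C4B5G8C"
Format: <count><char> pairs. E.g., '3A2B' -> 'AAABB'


Expanding each <count><char> pair:
  4C -> 'CCCC'
  4B -> 'BBBB'
  5G -> 'GGGGG'
  8C -> 'CCCCCCCC'

Decoded = CCCCBBBBGGGGGCCCCCCCC


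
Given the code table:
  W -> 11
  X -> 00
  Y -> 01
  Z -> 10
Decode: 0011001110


Decoding:
00 -> X
11 -> W
00 -> X
11 -> W
10 -> Z


Result: XWXWZ


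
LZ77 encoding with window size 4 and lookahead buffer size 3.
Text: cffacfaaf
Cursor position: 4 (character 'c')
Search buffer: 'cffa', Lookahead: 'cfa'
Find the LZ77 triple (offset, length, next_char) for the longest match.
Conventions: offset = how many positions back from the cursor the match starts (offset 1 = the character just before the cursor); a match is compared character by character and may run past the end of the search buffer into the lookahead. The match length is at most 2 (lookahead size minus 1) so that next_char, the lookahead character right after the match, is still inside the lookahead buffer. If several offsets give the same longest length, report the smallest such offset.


Try each offset into the search buffer:
  offset=1 (pos 3, char 'a'): match length 0
  offset=2 (pos 2, char 'f'): match length 0
  offset=3 (pos 1, char 'f'): match length 0
  offset=4 (pos 0, char 'c'): match length 2
Longest match has length 2 at offset 4.
next_char = character at position 4 + 2 = 6 -> 'a'

Best match: offset=4, length=2 (matching 'cf' starting at position 0)
LZ77 triple: (4, 2, 'a')


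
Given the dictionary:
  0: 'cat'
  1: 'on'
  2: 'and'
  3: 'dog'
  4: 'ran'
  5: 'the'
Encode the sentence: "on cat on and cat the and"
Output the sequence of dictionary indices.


Look up each word in the dictionary:
  'on' -> 1
  'cat' -> 0
  'on' -> 1
  'and' -> 2
  'cat' -> 0
  'the' -> 5
  'and' -> 2

Encoded: [1, 0, 1, 2, 0, 5, 2]


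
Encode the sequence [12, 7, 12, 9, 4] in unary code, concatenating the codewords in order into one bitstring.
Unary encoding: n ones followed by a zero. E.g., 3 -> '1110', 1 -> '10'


Encode each number as n ones followed by a terminating 0:
  12 -> 1111111111110 (13 bits)
  7 -> 11111110 (8 bits)
  12 -> 1111111111110 (13 bits)
  9 -> 1111111110 (10 bits)
  4 -> 11110 (5 bits)
Total length = 13 + 8 + 13 + 10 + 5 = 49 bits.

Unary([12, 7, 12, 9, 4]) = 1111111111110111111101111111111110111111111011110 (49 bits)


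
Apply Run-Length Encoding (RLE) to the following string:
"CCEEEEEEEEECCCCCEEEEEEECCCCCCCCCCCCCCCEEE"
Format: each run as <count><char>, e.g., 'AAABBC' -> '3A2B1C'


Scanning runs left to right:
  i=0: run of 'C' x 2 -> '2C'
  i=2: run of 'E' x 9 -> '9E'
  i=11: run of 'C' x 5 -> '5C'
  i=16: run of 'E' x 7 -> '7E'
  i=23: run of 'C' x 15 -> '15C'
  i=38: run of 'E' x 3 -> '3E'

RLE = 2C9E5C7E15C3E


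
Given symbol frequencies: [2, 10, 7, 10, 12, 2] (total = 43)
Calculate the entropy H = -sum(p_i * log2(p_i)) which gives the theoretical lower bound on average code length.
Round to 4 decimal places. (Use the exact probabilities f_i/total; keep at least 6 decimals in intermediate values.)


Per-symbol terms -p_i * log2(p_i) with p_i = f_i/43:
  p = 2/43 = 0.046512: log2(p) = -4.426265, -p*log2(p) = 0.205873
  p = 10/43 = 0.232558: log2(p) = -2.104337, -p*log2(p) = 0.489381
  p = 7/43 = 0.162791: log2(p) = -2.618910, -p*log2(p) = 0.426334
  p = 10/43 = 0.232558: log2(p) = -2.104337, -p*log2(p) = 0.489381
  p = 12/43 = 0.279070: log2(p) = -1.841302, -p*log2(p) = 0.513852
  p = 2/43 = 0.046512: log2(p) = -4.426265, -p*log2(p) = 0.205873
H = 0.205873 + 0.489381 + 0.426334 + 0.489381 + 0.513852 + 0.205873 = 2.330694

H = 2.3307 bits/symbol


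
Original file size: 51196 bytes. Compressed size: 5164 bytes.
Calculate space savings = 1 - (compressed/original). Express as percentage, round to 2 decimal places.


ratio = compressed/original = 5164/51196 = 0.100867
savings = 1 - ratio = 1 - 0.100867 = 0.899133
as a percentage: 0.899133 * 100 = 89.91%

Space savings = 1 - 5164/51196 = 89.91%


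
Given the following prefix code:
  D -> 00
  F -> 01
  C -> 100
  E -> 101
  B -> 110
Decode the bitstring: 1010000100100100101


Decoding step by step:
Bits 101 -> E
Bits 00 -> D
Bits 00 -> D
Bits 100 -> C
Bits 100 -> C
Bits 100 -> C
Bits 101 -> E


Decoded message: EDDCCCE


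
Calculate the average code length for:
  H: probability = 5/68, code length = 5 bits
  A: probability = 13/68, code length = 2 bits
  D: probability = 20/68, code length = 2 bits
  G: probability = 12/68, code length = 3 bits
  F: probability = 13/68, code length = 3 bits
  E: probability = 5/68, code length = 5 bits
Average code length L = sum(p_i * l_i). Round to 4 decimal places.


Weighted contributions p_i * l_i:
  H: (5/68) * 5 = 25/68
  A: (13/68) * 2 = 26/68
  D: (20/68) * 2 = 40/68
  G: (12/68) * 3 = 36/68
  F: (13/68) * 3 = 39/68
  E: (5/68) * 5 = 25/68
Sum = (25 + 26 + 40 + 36 + 39 + 25)/68 = 191/68

L = 191/68 = 2.8088 bits/symbol


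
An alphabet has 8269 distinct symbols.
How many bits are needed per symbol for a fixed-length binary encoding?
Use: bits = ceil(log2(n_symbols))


log2(8269) = 13.0135
Bracket: 2^13 = 8192 < 8269 <= 2^14 = 16384
So ceil(log2(8269)) = 14

bits = ceil(log2(8269)) = ceil(13.0135) = 14 bits


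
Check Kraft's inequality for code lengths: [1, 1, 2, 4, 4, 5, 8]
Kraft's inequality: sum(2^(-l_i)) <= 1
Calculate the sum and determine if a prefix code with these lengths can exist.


Sum = 2^(-1) + 2^(-1) + 2^(-2) + 2^(-4) + 2^(-4) + 2^(-5) + 2^(-8)
    = 0.5 + 0.5 + 0.25 + 0.0625 + 0.0625 + 0.03125 + 0.00390625
    = 361/256 = 1.41015625
Since 1.41015625 > 1, Kraft's inequality is NOT satisfied.
A prefix code with these lengths CANNOT exist.

Kraft sum = 1.41015625. Not satisfied.


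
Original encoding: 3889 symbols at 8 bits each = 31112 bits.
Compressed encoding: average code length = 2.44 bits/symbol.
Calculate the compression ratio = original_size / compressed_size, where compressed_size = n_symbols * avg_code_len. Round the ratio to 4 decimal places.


original_size = n_symbols * orig_bits = 3889 * 8 = 31112 bits
compressed_size = n_symbols * avg_code_len = 3889 * 2.44 = 9489.16 bits
ratio = original_size / compressed_size = 31112 / 9489.16 = 3.2787

Compression ratio = 3.2787


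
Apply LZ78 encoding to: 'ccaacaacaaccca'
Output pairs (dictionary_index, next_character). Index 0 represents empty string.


LZ78 encoding steps:
Dictionary: {0: ''}
Step 1: w='' (idx 0), next='c' -> output (0, 'c'), add 'c' as idx 1
Step 2: w='c' (idx 1), next='a' -> output (1, 'a'), add 'ca' as idx 2
Step 3: w='' (idx 0), next='a' -> output (0, 'a'), add 'a' as idx 3
Step 4: w='ca' (idx 2), next='a' -> output (2, 'a'), add 'caa' as idx 4
Step 5: w='caa' (idx 4), next='c' -> output (4, 'c'), add 'caac' as idx 5
Step 6: w='c' (idx 1), next='c' -> output (1, 'c'), add 'cc' as idx 6
Step 7: w='a' (idx 3), end of input -> output (3, '')


Encoded: [(0, 'c'), (1, 'a'), (0, 'a'), (2, 'a'), (4, 'c'), (1, 'c'), (3, '')]


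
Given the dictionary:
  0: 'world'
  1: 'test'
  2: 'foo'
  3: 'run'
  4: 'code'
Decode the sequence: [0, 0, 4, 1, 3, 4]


Look up each index in the dictionary:
  0 -> 'world'
  0 -> 'world'
  4 -> 'code'
  1 -> 'test'
  3 -> 'run'
  4 -> 'code'

Decoded: "world world code test run code"


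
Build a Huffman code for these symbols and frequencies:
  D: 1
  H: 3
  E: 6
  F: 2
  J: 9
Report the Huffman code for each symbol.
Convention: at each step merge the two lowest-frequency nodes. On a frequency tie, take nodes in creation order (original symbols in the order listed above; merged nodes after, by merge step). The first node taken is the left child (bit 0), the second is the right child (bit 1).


Huffman tree construction:
Step 1: Merge D(1) + F(2) = 3
Step 2: Merge H(3) + (D+F)(3) = 6
Step 3: Merge E(6) + (H+(D+F))(6) = 12
Step 4: Merge J(9) + (E+(H+(D+F)))(12) = 21
Read each symbol's code off the tree from the root (left child = 0, right child = 1).

Codes:
  D: 1110 (length 4)
  H: 110 (length 3)
  E: 10 (length 2)
  F: 1111 (length 4)
  J: 0 (length 1)
Average code length: 42/21 = 2.0000 bits/symbol


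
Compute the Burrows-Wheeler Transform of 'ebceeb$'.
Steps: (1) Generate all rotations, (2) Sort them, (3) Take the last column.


Rotations (sorted):
  0: $ebceeb -> last char: b
  1: b$ebcee -> last char: e
  2: bceeb$e -> last char: e
  3: ceeb$eb -> last char: b
  4: eb$ebce -> last char: e
  5: ebceeb$ -> last char: $
  6: eeb$ebc -> last char: c


BWT = beebe$c


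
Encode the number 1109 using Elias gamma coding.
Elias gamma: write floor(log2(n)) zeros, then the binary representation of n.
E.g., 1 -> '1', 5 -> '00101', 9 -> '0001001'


num_bits = floor(log2(1109)) + 1 = 11
leading_zeros = num_bits - 1 = 10
binary(1109) = 10001010101

Elias gamma(1109) = '0000000000' + '10001010101' = 000000000010001010101 (21 bits)


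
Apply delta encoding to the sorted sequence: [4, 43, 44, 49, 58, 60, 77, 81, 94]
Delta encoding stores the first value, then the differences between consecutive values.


First value: 4
Deltas:
  43 - 4 = 39
  44 - 43 = 1
  49 - 44 = 5
  58 - 49 = 9
  60 - 58 = 2
  77 - 60 = 17
  81 - 77 = 4
  94 - 81 = 13


Delta encoded: [4, 39, 1, 5, 9, 2, 17, 4, 13]


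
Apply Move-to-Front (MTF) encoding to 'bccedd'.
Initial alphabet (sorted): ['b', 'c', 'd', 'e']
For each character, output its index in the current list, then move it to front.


MTF encoding:
'b': index 0 in ['b', 'c', 'd', 'e'] -> ['b', 'c', 'd', 'e']
'c': index 1 in ['b', 'c', 'd', 'e'] -> ['c', 'b', 'd', 'e']
'c': index 0 in ['c', 'b', 'd', 'e'] -> ['c', 'b', 'd', 'e']
'e': index 3 in ['c', 'b', 'd', 'e'] -> ['e', 'c', 'b', 'd']
'd': index 3 in ['e', 'c', 'b', 'd'] -> ['d', 'e', 'c', 'b']
'd': index 0 in ['d', 'e', 'c', 'b'] -> ['d', 'e', 'c', 'b']


Output: [0, 1, 0, 3, 3, 0]


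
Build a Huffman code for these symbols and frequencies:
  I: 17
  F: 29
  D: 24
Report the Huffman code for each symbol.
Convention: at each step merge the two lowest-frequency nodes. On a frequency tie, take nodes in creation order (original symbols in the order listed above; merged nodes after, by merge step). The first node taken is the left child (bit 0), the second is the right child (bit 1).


Huffman tree construction:
Step 1: Merge I(17) + D(24) = 41
Step 2: Merge F(29) + (I+D)(41) = 70
Read each symbol's code off the tree from the root (left child = 0, right child = 1).

Codes:
  I: 10 (length 2)
  F: 0 (length 1)
  D: 11 (length 2)
Average code length: 111/70 = 1.5857 bits/symbol


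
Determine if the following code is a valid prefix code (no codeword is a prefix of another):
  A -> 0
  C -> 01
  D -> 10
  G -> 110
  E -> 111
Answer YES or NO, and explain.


Checking each pair (does one codeword prefix another?):
  A='0' vs C='01': prefix -- VIOLATION

NO -- this is NOT a valid prefix code. A (0) is a prefix of C (01).


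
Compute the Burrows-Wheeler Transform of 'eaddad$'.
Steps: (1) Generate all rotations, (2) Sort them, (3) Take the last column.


Rotations (sorted):
  0: $eaddad -> last char: d
  1: ad$eadd -> last char: d
  2: addad$e -> last char: e
  3: d$eadda -> last char: a
  4: dad$ead -> last char: d
  5: ddad$ea -> last char: a
  6: eaddad$ -> last char: $


BWT = ddeada$


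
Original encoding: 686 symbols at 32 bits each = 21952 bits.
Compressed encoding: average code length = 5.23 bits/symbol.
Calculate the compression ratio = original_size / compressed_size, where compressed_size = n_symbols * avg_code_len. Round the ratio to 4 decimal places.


original_size = n_symbols * orig_bits = 686 * 32 = 21952 bits
compressed_size = n_symbols * avg_code_len = 686 * 5.23 = 3587.78 bits
ratio = original_size / compressed_size = 21952 / 3587.78 = 6.1185

Compression ratio = 6.1185


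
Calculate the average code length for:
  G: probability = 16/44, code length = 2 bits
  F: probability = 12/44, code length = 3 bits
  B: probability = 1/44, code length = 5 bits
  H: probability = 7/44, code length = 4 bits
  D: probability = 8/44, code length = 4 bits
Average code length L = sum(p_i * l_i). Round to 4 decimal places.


Weighted contributions p_i * l_i:
  G: (16/44) * 2 = 32/44
  F: (12/44) * 3 = 36/44
  B: (1/44) * 5 = 5/44
  H: (7/44) * 4 = 28/44
  D: (8/44) * 4 = 32/44
Sum = (32 + 36 + 5 + 28 + 32)/44 = 133/44

L = 133/44 = 3.0227 bits/symbol


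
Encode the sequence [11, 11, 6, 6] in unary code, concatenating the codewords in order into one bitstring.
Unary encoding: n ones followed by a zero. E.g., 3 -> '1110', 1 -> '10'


Encode each number as n ones followed by a terminating 0:
  11 -> 111111111110 (12 bits)
  11 -> 111111111110 (12 bits)
  6 -> 1111110 (7 bits)
  6 -> 1111110 (7 bits)
Total length = 12 + 12 + 7 + 7 = 38 bits.

Unary([11, 11, 6, 6]) = 11111111111011111111111011111101111110 (38 bits)


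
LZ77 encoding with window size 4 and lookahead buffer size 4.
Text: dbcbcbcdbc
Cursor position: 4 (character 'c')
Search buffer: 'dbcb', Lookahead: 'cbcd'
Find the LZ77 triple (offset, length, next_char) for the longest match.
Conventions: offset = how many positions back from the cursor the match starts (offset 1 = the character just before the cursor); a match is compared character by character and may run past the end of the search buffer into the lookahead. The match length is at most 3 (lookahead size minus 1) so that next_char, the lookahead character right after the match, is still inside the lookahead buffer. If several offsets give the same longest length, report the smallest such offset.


Try each offset into the search buffer:
  offset=1 (pos 3, char 'b'): match length 0
  offset=2 (pos 2, char 'c'): match length 3
  offset=3 (pos 1, char 'b'): match length 0
  offset=4 (pos 0, char 'd'): match length 0
Longest match has length 3 at offset 2.
next_char = character at position 4 + 3 = 7 -> 'd'

Best match: offset=2, length=3 (matching 'cbc' starting at position 2)
LZ77 triple: (2, 3, 'd')


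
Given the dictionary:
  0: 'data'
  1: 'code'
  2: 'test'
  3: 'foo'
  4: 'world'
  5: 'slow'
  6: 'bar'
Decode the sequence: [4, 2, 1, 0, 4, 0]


Look up each index in the dictionary:
  4 -> 'world'
  2 -> 'test'
  1 -> 'code'
  0 -> 'data'
  4 -> 'world'
  0 -> 'data'

Decoded: "world test code data world data"


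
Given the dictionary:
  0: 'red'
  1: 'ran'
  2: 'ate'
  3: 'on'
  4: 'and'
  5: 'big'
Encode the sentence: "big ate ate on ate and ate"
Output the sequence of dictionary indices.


Look up each word in the dictionary:
  'big' -> 5
  'ate' -> 2
  'ate' -> 2
  'on' -> 3
  'ate' -> 2
  'and' -> 4
  'ate' -> 2

Encoded: [5, 2, 2, 3, 2, 4, 2]


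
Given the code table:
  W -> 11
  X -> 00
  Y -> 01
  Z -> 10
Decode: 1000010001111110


Decoding:
10 -> Z
00 -> X
01 -> Y
00 -> X
01 -> Y
11 -> W
11 -> W
10 -> Z


Result: ZXYXYWWZ


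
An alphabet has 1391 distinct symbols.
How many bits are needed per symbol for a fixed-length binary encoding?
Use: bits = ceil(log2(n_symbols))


log2(1391) = 10.4419
Bracket: 2^10 = 1024 < 1391 <= 2^11 = 2048
So ceil(log2(1391)) = 11

bits = ceil(log2(1391)) = ceil(10.4419) = 11 bits


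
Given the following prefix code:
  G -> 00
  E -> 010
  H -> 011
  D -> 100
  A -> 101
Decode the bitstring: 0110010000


Decoding step by step:
Bits 011 -> H
Bits 00 -> G
Bits 100 -> D
Bits 00 -> G


Decoded message: HGDG


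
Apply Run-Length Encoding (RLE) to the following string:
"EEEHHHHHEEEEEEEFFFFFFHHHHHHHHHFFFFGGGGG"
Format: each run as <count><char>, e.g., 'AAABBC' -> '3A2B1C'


Scanning runs left to right:
  i=0: run of 'E' x 3 -> '3E'
  i=3: run of 'H' x 5 -> '5H'
  i=8: run of 'E' x 7 -> '7E'
  i=15: run of 'F' x 6 -> '6F'
  i=21: run of 'H' x 9 -> '9H'
  i=30: run of 'F' x 4 -> '4F'
  i=34: run of 'G' x 5 -> '5G'

RLE = 3E5H7E6F9H4F5G


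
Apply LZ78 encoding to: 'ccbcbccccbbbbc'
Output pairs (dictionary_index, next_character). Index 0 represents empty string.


LZ78 encoding steps:
Dictionary: {0: ''}
Step 1: w='' (idx 0), next='c' -> output (0, 'c'), add 'c' as idx 1
Step 2: w='c' (idx 1), next='b' -> output (1, 'b'), add 'cb' as idx 2
Step 3: w='cb' (idx 2), next='c' -> output (2, 'c'), add 'cbc' as idx 3
Step 4: w='c' (idx 1), next='c' -> output (1, 'c'), add 'cc' as idx 4
Step 5: w='cb' (idx 2), next='b' -> output (2, 'b'), add 'cbb' as idx 5
Step 6: w='' (idx 0), next='b' -> output (0, 'b'), add 'b' as idx 6
Step 7: w='b' (idx 6), next='c' -> output (6, 'c'), add 'bc' as idx 7


Encoded: [(0, 'c'), (1, 'b'), (2, 'c'), (1, 'c'), (2, 'b'), (0, 'b'), (6, 'c')]


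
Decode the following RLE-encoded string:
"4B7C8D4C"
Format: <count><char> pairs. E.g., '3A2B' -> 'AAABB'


Expanding each <count><char> pair:
  4B -> 'BBBB'
  7C -> 'CCCCCCC'
  8D -> 'DDDDDDDD'
  4C -> 'CCCC'

Decoded = BBBBCCCCCCCDDDDDDDDCCCC


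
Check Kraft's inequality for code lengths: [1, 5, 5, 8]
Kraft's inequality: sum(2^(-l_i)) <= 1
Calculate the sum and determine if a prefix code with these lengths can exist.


Sum = 2^(-1) + 2^(-5) + 2^(-5) + 2^(-8)
    = 0.5 + 0.03125 + 0.03125 + 0.00390625
    = 145/256 = 0.56640625
Since 0.56640625 <= 1, Kraft's inequality IS satisfied.
A prefix code with these lengths CAN exist.

Kraft sum = 0.56640625. Satisfied.


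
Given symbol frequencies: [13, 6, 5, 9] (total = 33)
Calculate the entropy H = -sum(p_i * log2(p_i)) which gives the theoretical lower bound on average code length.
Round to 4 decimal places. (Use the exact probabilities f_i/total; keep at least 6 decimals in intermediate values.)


Per-symbol terms -p_i * log2(p_i) with p_i = f_i/33:
  p = 13/33 = 0.393939: log2(p) = -1.343954, -p*log2(p) = 0.529437
  p = 6/33 = 0.181818: log2(p) = -2.459432, -p*log2(p) = 0.447169
  p = 5/33 = 0.151515: log2(p) = -2.722466, -p*log2(p) = 0.412495
  p = 9/33 = 0.272727: log2(p) = -1.874469, -p*log2(p) = 0.511219
H = 0.529437 + 0.447169 + 0.412495 + 0.511219 = 1.900320

H = 1.9003 bits/symbol


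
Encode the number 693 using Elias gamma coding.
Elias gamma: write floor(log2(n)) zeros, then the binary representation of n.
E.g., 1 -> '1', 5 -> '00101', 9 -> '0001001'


num_bits = floor(log2(693)) + 1 = 10
leading_zeros = num_bits - 1 = 9
binary(693) = 1010110101

Elias gamma(693) = '000000000' + '1010110101' = 0000000001010110101 (19 bits)


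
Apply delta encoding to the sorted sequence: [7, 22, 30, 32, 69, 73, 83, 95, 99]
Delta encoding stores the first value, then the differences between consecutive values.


First value: 7
Deltas:
  22 - 7 = 15
  30 - 22 = 8
  32 - 30 = 2
  69 - 32 = 37
  73 - 69 = 4
  83 - 73 = 10
  95 - 83 = 12
  99 - 95 = 4


Delta encoded: [7, 15, 8, 2, 37, 4, 10, 12, 4]


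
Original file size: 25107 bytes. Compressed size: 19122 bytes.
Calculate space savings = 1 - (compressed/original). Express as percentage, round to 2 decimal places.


ratio = compressed/original = 19122/25107 = 0.76162
savings = 1 - ratio = 1 - 0.76162 = 0.23838
as a percentage: 0.23838 * 100 = 23.84%

Space savings = 1 - 19122/25107 = 23.84%


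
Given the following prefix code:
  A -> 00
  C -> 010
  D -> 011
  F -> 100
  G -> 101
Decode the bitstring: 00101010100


Decoding step by step:
Bits 00 -> A
Bits 101 -> G
Bits 010 -> C
Bits 100 -> F


Decoded message: AGCF


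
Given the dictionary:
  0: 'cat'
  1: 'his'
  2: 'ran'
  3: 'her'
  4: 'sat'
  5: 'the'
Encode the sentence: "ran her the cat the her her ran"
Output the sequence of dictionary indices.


Look up each word in the dictionary:
  'ran' -> 2
  'her' -> 3
  'the' -> 5
  'cat' -> 0
  'the' -> 5
  'her' -> 3
  'her' -> 3
  'ran' -> 2

Encoded: [2, 3, 5, 0, 5, 3, 3, 2]


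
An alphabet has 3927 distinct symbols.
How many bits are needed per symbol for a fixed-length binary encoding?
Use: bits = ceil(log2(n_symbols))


log2(3927) = 11.9392
Bracket: 2^11 = 2048 < 3927 <= 2^12 = 4096
So ceil(log2(3927)) = 12

bits = ceil(log2(3927)) = ceil(11.9392) = 12 bits


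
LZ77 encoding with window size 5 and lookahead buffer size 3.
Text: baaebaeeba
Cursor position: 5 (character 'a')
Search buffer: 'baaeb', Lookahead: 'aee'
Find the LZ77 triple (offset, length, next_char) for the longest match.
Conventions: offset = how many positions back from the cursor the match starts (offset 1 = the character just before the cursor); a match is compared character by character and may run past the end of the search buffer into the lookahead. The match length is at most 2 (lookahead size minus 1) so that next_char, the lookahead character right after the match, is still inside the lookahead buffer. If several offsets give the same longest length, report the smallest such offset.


Try each offset into the search buffer:
  offset=1 (pos 4, char 'b'): match length 0
  offset=2 (pos 3, char 'e'): match length 0
  offset=3 (pos 2, char 'a'): match length 2
  offset=4 (pos 1, char 'a'): match length 1
  offset=5 (pos 0, char 'b'): match length 0
Longest match has length 2 at offset 3.
next_char = character at position 5 + 2 = 7 -> 'e'

Best match: offset=3, length=2 (matching 'ae' starting at position 2)
LZ77 triple: (3, 2, 'e')


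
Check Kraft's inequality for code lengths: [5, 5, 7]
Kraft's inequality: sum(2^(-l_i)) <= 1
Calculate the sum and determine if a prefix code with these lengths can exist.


Sum = 2^(-5) + 2^(-5) + 2^(-7)
    = 0.03125 + 0.03125 + 0.0078125
    = 9/128 = 0.0703125
Since 0.0703125 <= 1, Kraft's inequality IS satisfied.
A prefix code with these lengths CAN exist.

Kraft sum = 0.0703125. Satisfied.


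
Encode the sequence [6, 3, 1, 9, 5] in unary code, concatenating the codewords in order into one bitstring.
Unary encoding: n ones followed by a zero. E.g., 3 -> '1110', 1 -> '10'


Encode each number as n ones followed by a terminating 0:
  6 -> 1111110 (7 bits)
  3 -> 1110 (4 bits)
  1 -> 10 (2 bits)
  9 -> 1111111110 (10 bits)
  5 -> 111110 (6 bits)
Total length = 7 + 4 + 2 + 10 + 6 = 29 bits.

Unary([6, 3, 1, 9, 5]) = 11111101110101111111110111110 (29 bits)


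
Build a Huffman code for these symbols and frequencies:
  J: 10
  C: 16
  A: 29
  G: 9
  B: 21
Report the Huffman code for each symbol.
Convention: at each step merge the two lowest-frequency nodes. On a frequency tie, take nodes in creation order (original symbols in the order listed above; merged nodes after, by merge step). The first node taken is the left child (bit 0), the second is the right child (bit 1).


Huffman tree construction:
Step 1: Merge G(9) + J(10) = 19
Step 2: Merge C(16) + (G+J)(19) = 35
Step 3: Merge B(21) + A(29) = 50
Step 4: Merge (C+(G+J))(35) + (B+A)(50) = 85
Read each symbol's code off the tree from the root (left child = 0, right child = 1).

Codes:
  J: 011 (length 3)
  C: 00 (length 2)
  A: 11 (length 2)
  G: 010 (length 3)
  B: 10 (length 2)
Average code length: 189/85 = 2.2235 bits/symbol


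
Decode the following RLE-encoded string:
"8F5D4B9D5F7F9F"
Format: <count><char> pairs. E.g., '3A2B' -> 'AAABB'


Expanding each <count><char> pair:
  8F -> 'FFFFFFFF'
  5D -> 'DDDDD'
  4B -> 'BBBB'
  9D -> 'DDDDDDDDD'
  5F -> 'FFFFF'
  7F -> 'FFFFFFF'
  9F -> 'FFFFFFFFF'

Decoded = FFFFFFFFDDDDDBBBBDDDDDDDDDFFFFFFFFFFFFFFFFFFFFF


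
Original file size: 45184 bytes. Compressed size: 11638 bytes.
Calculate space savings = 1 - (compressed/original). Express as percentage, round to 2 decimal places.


ratio = compressed/original = 11638/45184 = 0.257569
savings = 1 - ratio = 1 - 0.257569 = 0.742431
as a percentage: 0.742431 * 100 = 74.24%

Space savings = 1 - 11638/45184 = 74.24%


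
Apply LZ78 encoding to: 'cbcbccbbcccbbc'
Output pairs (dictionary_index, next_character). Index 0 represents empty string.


LZ78 encoding steps:
Dictionary: {0: ''}
Step 1: w='' (idx 0), next='c' -> output (0, 'c'), add 'c' as idx 1
Step 2: w='' (idx 0), next='b' -> output (0, 'b'), add 'b' as idx 2
Step 3: w='c' (idx 1), next='b' -> output (1, 'b'), add 'cb' as idx 3
Step 4: w='c' (idx 1), next='c' -> output (1, 'c'), add 'cc' as idx 4
Step 5: w='b' (idx 2), next='b' -> output (2, 'b'), add 'bb' as idx 5
Step 6: w='cc' (idx 4), next='c' -> output (4, 'c'), add 'ccc' as idx 6
Step 7: w='bb' (idx 5), next='c' -> output (5, 'c'), add 'bbc' as idx 7


Encoded: [(0, 'c'), (0, 'b'), (1, 'b'), (1, 'c'), (2, 'b'), (4, 'c'), (5, 'c')]


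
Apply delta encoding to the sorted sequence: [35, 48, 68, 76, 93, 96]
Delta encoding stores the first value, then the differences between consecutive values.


First value: 35
Deltas:
  48 - 35 = 13
  68 - 48 = 20
  76 - 68 = 8
  93 - 76 = 17
  96 - 93 = 3


Delta encoded: [35, 13, 20, 8, 17, 3]


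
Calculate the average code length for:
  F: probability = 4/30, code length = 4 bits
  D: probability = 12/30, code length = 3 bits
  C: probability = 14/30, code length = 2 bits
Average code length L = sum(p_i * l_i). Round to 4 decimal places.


Weighted contributions p_i * l_i:
  F: (4/30) * 4 = 16/30
  D: (12/30) * 3 = 36/30
  C: (14/30) * 2 = 28/30
Sum = (16 + 36 + 28)/30 = 80/30

L = 80/30 = 2.6667 bits/symbol


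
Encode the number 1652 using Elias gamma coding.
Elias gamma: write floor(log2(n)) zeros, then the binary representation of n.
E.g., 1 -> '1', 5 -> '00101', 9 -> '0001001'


num_bits = floor(log2(1652)) + 1 = 11
leading_zeros = num_bits - 1 = 10
binary(1652) = 11001110100

Elias gamma(1652) = '0000000000' + '11001110100' = 000000000011001110100 (21 bits)


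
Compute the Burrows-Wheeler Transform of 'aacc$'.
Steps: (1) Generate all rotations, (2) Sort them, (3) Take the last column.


Rotations (sorted):
  0: $aacc -> last char: c
  1: aacc$ -> last char: $
  2: acc$a -> last char: a
  3: c$aac -> last char: c
  4: cc$aa -> last char: a


BWT = c$aca


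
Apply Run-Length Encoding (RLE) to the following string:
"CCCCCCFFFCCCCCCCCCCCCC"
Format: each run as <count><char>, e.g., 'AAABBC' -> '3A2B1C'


Scanning runs left to right:
  i=0: run of 'C' x 6 -> '6C'
  i=6: run of 'F' x 3 -> '3F'
  i=9: run of 'C' x 13 -> '13C'

RLE = 6C3F13C


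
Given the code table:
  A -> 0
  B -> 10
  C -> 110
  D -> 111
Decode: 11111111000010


Decoding:
111 -> D
111 -> D
110 -> C
0 -> A
0 -> A
0 -> A
10 -> B


Result: DDCAAAB


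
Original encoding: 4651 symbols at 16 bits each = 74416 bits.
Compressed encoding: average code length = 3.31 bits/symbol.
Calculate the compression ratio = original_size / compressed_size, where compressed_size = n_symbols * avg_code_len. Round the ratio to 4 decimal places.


original_size = n_symbols * orig_bits = 4651 * 16 = 74416 bits
compressed_size = n_symbols * avg_code_len = 4651 * 3.31 = 15394.81 bits
ratio = original_size / compressed_size = 74416 / 15394.81 = 4.8338

Compression ratio = 4.8338


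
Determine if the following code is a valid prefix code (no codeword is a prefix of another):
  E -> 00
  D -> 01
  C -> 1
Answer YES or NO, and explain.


Checking each pair (does one codeword prefix another?):
  E='00' vs D='01': no prefix
  E='00' vs C='1': no prefix
  D='01' vs E='00': no prefix
  D='01' vs C='1': no prefix
  C='1' vs E='00': no prefix
  C='1' vs D='01': no prefix
No violation found over all pairs.

YES -- this is a valid prefix code. No codeword is a prefix of any other codeword.


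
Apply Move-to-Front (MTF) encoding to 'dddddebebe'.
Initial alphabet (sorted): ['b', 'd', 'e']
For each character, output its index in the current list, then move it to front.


MTF encoding:
'd': index 1 in ['b', 'd', 'e'] -> ['d', 'b', 'e']
'd': index 0 in ['d', 'b', 'e'] -> ['d', 'b', 'e']
'd': index 0 in ['d', 'b', 'e'] -> ['d', 'b', 'e']
'd': index 0 in ['d', 'b', 'e'] -> ['d', 'b', 'e']
'd': index 0 in ['d', 'b', 'e'] -> ['d', 'b', 'e']
'e': index 2 in ['d', 'b', 'e'] -> ['e', 'd', 'b']
'b': index 2 in ['e', 'd', 'b'] -> ['b', 'e', 'd']
'e': index 1 in ['b', 'e', 'd'] -> ['e', 'b', 'd']
'b': index 1 in ['e', 'b', 'd'] -> ['b', 'e', 'd']
'e': index 1 in ['b', 'e', 'd'] -> ['e', 'b', 'd']


Output: [1, 0, 0, 0, 0, 2, 2, 1, 1, 1]


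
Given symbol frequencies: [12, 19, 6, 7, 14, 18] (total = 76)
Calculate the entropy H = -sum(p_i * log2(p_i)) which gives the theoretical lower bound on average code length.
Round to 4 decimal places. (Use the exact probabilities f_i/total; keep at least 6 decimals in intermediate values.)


Per-symbol terms -p_i * log2(p_i) with p_i = f_i/76:
  p = 12/76 = 0.157895: log2(p) = -2.662965, -p*log2(p) = 0.420468
  p = 19/76 = 0.250000: log2(p) = -2.000000, -p*log2(p) = 0.500000
  p = 6/76 = 0.078947: log2(p) = -3.662965, -p*log2(p) = 0.289181
  p = 7/76 = 0.092105: log2(p) = -3.440573, -p*log2(p) = 0.316895
  p = 14/76 = 0.184211: log2(p) = -2.440573, -p*log2(p) = 0.449579
  p = 18/76 = 0.236842: log2(p) = -2.078003, -p*log2(p) = 0.492158
H = 0.420468 + 0.500000 + 0.289181 + 0.316895 + 0.449579 + 0.492158 = 2.468281

H = 2.4683 bits/symbol
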